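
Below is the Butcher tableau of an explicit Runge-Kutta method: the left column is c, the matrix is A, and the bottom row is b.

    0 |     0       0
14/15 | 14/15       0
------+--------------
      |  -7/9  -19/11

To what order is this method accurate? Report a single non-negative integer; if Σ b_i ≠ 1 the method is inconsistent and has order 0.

0

b = (-7/9, -19/11)
c = (0, 14/15)
Σ b_i: (-7/9)·1 + (-19/11)·1 = -248/99 ≠ 1 ⇒ order 0.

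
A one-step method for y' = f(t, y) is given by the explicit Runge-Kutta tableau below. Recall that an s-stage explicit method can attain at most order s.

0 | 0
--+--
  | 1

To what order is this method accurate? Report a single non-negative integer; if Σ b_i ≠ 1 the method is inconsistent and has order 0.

b = (1)
c = (0)
Σ b_i: 1·1 = 1 ✓; 1 stage ⇒ order 1.

1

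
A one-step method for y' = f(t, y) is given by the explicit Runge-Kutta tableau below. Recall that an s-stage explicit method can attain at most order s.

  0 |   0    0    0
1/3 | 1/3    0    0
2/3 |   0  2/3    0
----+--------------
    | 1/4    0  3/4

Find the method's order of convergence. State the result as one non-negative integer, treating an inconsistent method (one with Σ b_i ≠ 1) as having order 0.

3

b = (1/4, 0, 3/4)
c = (0, 1/3, 2/3)
Ac = (0, 0, 2/9)
Σ b_i: 1/4·1 + 3/4·1 = 1 ✓
b·c: 3/4·2/3 = 1/2 ✓
b·c²: 3/4·4/9 = 1/3 ✓
b·Ac: 3/4·2/9 = 1/6 ✓; 3 stages ⇒ order 3.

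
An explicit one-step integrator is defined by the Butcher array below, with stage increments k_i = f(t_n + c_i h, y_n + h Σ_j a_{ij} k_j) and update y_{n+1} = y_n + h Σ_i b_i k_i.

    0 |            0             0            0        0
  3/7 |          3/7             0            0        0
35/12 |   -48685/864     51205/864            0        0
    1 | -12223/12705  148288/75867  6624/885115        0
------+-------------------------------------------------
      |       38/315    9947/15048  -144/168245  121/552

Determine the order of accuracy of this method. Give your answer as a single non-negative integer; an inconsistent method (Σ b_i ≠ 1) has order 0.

b = (38/315, 9947/15048, -144/168245, 121/552)
c = (0, 3/7, 35/12, 1)
Ac = (0, 0, 7315/288, 104/121)
Σ b_i: 38/315·1 + 9947/15048·1 + (-144/168245)·1 + 121/552·1 = 1 ✓
b·c: 9947/15048·3/7 + (-144/168245)·35/12 + 121/552·1 = 1/2 ✓
b·c²: 9947/15048·9/49 + (-144/168245)·1225/144 + 121/552·1 = 1/3 ✓
b·Ac: (-144/168245)·7315/288 + 121/552·104/121 = 1/6 ✓
b·c³: 9947/15048·27/343 + (-144/168245)·42875/1728 + 121/552·1 = 1/4 ✓
b·(c∘Ac): (-144/168245)·256025/3456 + 121/552·104/121 = 1/8 ✓
b·Ac²: (-144/168245)·1045/96 + 121/552·358/847 = 1/12 ✓
b·A²c: 121/552·23/121 = 1/24 ✓; 4 stages ⇒ order 4.

4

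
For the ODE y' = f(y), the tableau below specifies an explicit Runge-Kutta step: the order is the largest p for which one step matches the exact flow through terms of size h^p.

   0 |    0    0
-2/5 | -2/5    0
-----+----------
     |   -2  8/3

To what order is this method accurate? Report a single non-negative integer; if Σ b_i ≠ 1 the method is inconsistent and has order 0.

0

b = (-2, 8/3)
c = (0, -2/5)
Σ b_i: (-2)·1 + 8/3·1 = 2/3 ≠ 1 ⇒ order 0.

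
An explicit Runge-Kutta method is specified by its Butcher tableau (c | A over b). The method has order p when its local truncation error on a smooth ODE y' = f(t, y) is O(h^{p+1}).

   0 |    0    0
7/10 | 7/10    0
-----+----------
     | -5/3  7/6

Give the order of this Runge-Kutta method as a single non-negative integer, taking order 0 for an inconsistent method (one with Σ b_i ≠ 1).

b = (-5/3, 7/6)
c = (0, 7/10)
Σ b_i: (-5/3)·1 + 7/6·1 = -1/2 ≠ 1 ⇒ order 0.

0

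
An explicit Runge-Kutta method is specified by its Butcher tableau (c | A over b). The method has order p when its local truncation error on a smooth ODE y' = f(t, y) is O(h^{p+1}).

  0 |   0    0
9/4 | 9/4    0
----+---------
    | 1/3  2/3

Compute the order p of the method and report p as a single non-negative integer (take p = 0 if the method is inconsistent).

b = (1/3, 2/3)
c = (0, 9/4)
Σ b_i: 1/3·1 + 2/3·1 = 1 ✓
b·c: 2/3·9/4 = 3/2 ≠ 1/2 ⇒ order 1.

1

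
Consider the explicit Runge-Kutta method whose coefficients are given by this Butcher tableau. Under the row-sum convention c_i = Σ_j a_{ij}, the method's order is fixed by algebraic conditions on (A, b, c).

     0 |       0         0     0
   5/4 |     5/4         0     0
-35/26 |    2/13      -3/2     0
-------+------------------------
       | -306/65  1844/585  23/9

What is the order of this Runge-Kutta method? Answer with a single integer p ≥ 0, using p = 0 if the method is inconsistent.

b = (-306/65, 1844/585, 23/9)
c = (0, 5/4, -35/26)
Ac = (0, 0, -15/8)
Σ b_i: (-306/65)·1 + 1844/585·1 + 23/9·1 = 1 ✓
b·c: 1844/585·5/4 + 23/9·(-35/26) = 1/2 ✓
b·c²: 1844/585·25/16 + 23/9·1225/676 = 1615/169 ≠ 1/3 ⇒ order 2.
b·Ac: 23/9·(-15/8) = -115/24 ≠ 1/6

2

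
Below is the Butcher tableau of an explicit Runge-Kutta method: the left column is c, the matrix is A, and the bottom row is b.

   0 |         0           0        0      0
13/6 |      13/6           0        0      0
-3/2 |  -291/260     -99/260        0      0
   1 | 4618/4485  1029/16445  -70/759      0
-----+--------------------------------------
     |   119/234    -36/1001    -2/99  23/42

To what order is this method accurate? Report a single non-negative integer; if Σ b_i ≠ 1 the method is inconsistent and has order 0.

4

b = (119/234, -36/1001, -2/99, 23/42)
c = (0, 13/6, -3/2, 1)
Ac = (0, 0, -33/40, 63/230)
Σ b_i: 119/234·1 + (-36/1001)·1 + (-2/99)·1 + 23/42·1 = 1 ✓
b·c: (-36/1001)·13/6 + (-2/99)·(-3/2) + 23/42·1 = 1/2 ✓
b·c²: (-36/1001)·169/36 + (-2/99)·9/4 + 23/42·1 = 1/3 ✓
b·Ac: (-2/99)·(-33/40) + 23/42·63/230 = 1/6 ✓
b·c³: (-36/1001)·2197/216 + (-2/99)·(-27/8) + 23/42·1 = 1/4 ✓
b·(c∘Ac): (-2/99)·99/80 + 23/42·63/230 = 1/8 ✓
b·Ac²: (-2/99)·(-143/80) + 23/42·119/1380 = 1/12 ✓
b·A²c: 23/42·7/92 = 1/24 ✓; 4 stages ⇒ order 4.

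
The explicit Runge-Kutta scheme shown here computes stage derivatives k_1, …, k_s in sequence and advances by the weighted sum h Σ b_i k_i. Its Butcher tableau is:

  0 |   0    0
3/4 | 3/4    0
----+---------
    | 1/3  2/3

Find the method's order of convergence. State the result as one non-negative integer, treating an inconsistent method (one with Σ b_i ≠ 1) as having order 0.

2

b = (1/3, 2/3)
c = (0, 3/4)
Σ b_i: 1/3·1 + 2/3·1 = 1 ✓
b·c: 2/3·3/4 = 1/2 ✓; 2 stages ⇒ order 2.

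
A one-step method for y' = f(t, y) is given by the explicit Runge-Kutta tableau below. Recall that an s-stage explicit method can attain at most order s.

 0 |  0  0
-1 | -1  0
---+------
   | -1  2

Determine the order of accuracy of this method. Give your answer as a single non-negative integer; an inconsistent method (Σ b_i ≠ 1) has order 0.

b = (-1, 2)
c = (0, -1)
Σ b_i: (-1)·1 + 2·1 = 1 ✓
b·c: 2·(-1) = -2 ≠ 1/2 ⇒ order 1.

1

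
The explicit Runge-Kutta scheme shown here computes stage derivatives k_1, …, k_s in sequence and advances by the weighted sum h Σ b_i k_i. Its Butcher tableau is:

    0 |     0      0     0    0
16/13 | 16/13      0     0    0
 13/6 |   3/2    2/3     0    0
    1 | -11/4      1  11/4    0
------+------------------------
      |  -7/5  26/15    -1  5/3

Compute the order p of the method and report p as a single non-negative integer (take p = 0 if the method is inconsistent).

1

b = (-7/5, 26/15, -1, 5/3)
c = (0, 16/13, 13/6, 1)
Ac = (0, 0, 32/39, 2243/312)
Σ b_i: (-7/5)·1 + 26/15·1 + (-1)·1 + 5/3·1 = 1 ✓
b·c: 26/15·16/13 + (-1)·13/6 + 5/3·1 = 49/30 ≠ 1/2 ⇒ order 1.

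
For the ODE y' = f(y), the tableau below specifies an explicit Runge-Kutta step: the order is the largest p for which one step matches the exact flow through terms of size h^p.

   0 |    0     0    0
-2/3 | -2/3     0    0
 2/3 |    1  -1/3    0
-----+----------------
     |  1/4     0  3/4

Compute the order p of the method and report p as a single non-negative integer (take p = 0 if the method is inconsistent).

3

b = (1/4, 0, 3/4)
c = (0, -2/3, 2/3)
Ac = (0, 0, 2/9)
Σ b_i: 1/4·1 + 3/4·1 = 1 ✓
b·c: 3/4·2/3 = 1/2 ✓
b·c²: 3/4·4/9 = 1/3 ✓
b·Ac: 3/4·2/9 = 1/6 ✓; 3 stages ⇒ order 3.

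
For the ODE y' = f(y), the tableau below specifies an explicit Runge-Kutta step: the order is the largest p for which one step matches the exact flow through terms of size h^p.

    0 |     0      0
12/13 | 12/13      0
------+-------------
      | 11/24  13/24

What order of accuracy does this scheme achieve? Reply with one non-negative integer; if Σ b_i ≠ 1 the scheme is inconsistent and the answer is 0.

b = (11/24, 13/24)
c = (0, 12/13)
Σ b_i: 11/24·1 + 13/24·1 = 1 ✓
b·c: 13/24·12/13 = 1/2 ✓; 2 stages ⇒ order 2.

2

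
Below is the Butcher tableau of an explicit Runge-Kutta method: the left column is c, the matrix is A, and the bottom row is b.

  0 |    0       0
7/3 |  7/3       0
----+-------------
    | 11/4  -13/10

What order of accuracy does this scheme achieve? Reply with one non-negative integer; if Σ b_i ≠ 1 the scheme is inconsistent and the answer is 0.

0

b = (11/4, -13/10)
c = (0, 7/3)
Σ b_i: 11/4·1 + (-13/10)·1 = 29/20 ≠ 1 ⇒ order 0.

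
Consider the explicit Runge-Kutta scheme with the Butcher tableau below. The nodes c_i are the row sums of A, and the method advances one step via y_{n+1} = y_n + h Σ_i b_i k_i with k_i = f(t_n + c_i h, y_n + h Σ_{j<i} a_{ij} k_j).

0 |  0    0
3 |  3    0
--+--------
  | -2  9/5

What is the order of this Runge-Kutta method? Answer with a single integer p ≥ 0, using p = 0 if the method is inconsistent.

b = (-2, 9/5)
c = (0, 3)
Σ b_i: (-2)·1 + 9/5·1 = -1/5 ≠ 1 ⇒ order 0.

0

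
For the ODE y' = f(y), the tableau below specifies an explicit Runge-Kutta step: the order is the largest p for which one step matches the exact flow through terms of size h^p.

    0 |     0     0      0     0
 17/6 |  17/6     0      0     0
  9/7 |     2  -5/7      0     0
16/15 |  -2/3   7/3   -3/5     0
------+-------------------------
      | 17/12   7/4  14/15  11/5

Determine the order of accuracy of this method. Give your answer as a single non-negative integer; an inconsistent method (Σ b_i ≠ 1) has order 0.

0

b = (17/12, 7/4, 14/15, 11/5)
c = (0, 17/6, 9/7, 16/15)
Ac = (0, 0, -85/42, 3679/630)
Σ b_i: 17/12·1 + 7/4·1 + 14/15·1 + 11/5·1 = 63/10 ≠ 1 ⇒ order 0.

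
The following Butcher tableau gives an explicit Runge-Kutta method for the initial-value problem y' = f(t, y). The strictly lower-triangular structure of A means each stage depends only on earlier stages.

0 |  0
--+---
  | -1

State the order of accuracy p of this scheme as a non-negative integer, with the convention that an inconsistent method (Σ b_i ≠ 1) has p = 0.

0

b = (-1)
c = (0)
Σ b_i: (-1)·1 = -1 ≠ 1 ⇒ order 0.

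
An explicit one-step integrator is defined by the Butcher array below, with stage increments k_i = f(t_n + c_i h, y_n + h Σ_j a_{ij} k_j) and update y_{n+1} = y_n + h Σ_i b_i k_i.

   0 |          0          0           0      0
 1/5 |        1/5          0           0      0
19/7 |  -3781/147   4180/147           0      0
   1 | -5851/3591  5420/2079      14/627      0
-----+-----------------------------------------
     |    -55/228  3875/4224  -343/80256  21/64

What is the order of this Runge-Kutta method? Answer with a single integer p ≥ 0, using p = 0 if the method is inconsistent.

b = (-55/228, 3875/4224, -343/80256, 21/64)
c = (0, 1/5, 19/7, 1)
Ac = (0, 0, 836/147, 110/189)
Σ b_i: (-55/228)·1 + 3875/4224·1 + (-343/80256)·1 + 21/64·1 = 1 ✓
b·c: 3875/4224·1/5 + (-343/80256)·19/7 + 21/64·1 = 1/2 ✓
b·c²: 3875/4224·1/25 + (-343/80256)·361/49 + 21/64·1 = 1/3 ✓
b·Ac: (-343/80256)·836/147 + 21/64·110/189 = 1/6 ✓
b·c³: 3875/4224·1/125 + (-343/80256)·6859/343 + 21/64·1 = 1/4 ✓
b·(c∘Ac): (-343/80256)·15884/1029 + 21/64·110/189 = 1/8 ✓
b·Ac²: (-343/80256)·836/735 + 21/64·254/945 = 1/12 ✓
b·A²c: 21/64·8/63 = 1/24 ✓; 4 stages ⇒ order 4.

4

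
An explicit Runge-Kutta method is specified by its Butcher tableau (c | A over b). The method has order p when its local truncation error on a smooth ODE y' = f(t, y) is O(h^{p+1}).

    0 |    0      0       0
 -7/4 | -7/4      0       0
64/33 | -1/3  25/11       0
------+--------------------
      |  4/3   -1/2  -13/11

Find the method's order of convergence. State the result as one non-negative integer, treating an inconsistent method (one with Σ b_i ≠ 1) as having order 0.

b = (4/3, -1/2, -13/11)
c = (0, -7/4, 64/33)
Ac = (0, 0, -175/44)
Σ b_i: 4/3·1 + (-1/2)·1 + (-13/11)·1 = -23/66 ≠ 1 ⇒ order 0.

0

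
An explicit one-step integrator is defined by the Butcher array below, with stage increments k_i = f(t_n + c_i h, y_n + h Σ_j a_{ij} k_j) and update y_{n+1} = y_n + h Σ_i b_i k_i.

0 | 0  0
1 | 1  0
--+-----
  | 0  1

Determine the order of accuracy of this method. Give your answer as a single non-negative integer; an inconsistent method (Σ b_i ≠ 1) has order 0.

b = (0, 1)
c = (0, 1)
Σ b_i: 1·1 = 1 ✓
b·c: 1·1 = 1 ≠ 1/2 ⇒ order 1.

1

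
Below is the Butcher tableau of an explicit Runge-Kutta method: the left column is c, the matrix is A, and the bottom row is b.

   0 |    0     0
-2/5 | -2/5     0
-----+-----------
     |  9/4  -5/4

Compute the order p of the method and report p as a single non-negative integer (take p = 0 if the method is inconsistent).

2

b = (9/4, -5/4)
c = (0, -2/5)
Σ b_i: 9/4·1 + (-5/4)·1 = 1 ✓
b·c: (-5/4)·(-2/5) = 1/2 ✓; 2 stages ⇒ order 2.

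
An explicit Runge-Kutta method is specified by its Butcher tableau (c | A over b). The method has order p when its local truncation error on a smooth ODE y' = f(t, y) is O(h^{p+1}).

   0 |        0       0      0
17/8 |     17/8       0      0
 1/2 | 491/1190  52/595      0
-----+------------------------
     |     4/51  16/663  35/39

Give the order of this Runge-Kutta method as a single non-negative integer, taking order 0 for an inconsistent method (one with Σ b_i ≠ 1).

3

b = (4/51, 16/663, 35/39)
c = (0, 17/8, 1/2)
Ac = (0, 0, 13/70)
Σ b_i: 4/51·1 + 16/663·1 + 35/39·1 = 1 ✓
b·c: 16/663·17/8 + 35/39·1/2 = 1/2 ✓
b·c²: 16/663·289/64 + 35/39·1/4 = 1/3 ✓
b·Ac: 35/39·13/70 = 1/6 ✓; 3 stages ⇒ order 3.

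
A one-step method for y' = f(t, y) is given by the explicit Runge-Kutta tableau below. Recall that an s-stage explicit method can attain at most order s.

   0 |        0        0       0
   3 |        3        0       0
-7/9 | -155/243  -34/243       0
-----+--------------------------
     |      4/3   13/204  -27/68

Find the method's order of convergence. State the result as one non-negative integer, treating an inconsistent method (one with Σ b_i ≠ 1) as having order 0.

3

b = (4/3, 13/204, -27/68)
c = (0, 3, -7/9)
Ac = (0, 0, -34/81)
Σ b_i: 4/3·1 + 13/204·1 + (-27/68)·1 = 1 ✓
b·c: 13/204·3 + (-27/68)·(-7/9) = 1/2 ✓
b·c²: 13/204·9 + (-27/68)·49/81 = 1/3 ✓
b·Ac: (-27/68)·(-34/81) = 1/6 ✓; 3 stages ⇒ order 3.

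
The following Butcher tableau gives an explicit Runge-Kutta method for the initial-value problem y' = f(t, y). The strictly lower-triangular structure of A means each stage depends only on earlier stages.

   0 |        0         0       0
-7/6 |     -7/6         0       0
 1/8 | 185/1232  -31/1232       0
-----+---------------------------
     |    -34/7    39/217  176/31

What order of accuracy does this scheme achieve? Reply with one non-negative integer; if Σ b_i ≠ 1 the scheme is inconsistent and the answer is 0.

3

b = (-34/7, 39/217, 176/31)
c = (0, -7/6, 1/8)
Ac = (0, 0, 31/1056)
Σ b_i: (-34/7)·1 + 39/217·1 + 176/31·1 = 1 ✓
b·c: 39/217·(-7/6) + 176/31·1/8 = 1/2 ✓
b·c²: 39/217·49/36 + 176/31·1/64 = 1/3 ✓
b·Ac: 176/31·31/1056 = 1/6 ✓; 3 stages ⇒ order 3.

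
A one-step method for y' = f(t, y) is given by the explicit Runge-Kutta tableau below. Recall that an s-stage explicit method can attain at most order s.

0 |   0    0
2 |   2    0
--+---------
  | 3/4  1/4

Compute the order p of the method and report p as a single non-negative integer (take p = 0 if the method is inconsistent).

b = (3/4, 1/4)
c = (0, 2)
Σ b_i: 3/4·1 + 1/4·1 = 1 ✓
b·c: 1/4·2 = 1/2 ✓; 2 stages ⇒ order 2.

2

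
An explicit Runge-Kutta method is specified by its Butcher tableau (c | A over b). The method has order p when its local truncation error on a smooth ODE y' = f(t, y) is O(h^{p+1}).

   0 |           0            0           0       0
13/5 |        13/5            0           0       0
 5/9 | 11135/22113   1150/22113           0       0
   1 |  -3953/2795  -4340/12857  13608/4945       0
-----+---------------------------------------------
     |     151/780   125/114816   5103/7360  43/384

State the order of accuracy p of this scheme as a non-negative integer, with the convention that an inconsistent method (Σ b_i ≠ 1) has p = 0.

b = (151/780, 125/114816, 5103/7360, 43/384)
c = (0, 13/5, 5/9, 1)
Ac = (0, 0, 230/1701, 28/43)
Σ b_i: 151/780·1 + 125/114816·1 + 5103/7360·1 + 43/384·1 = 1 ✓
b·c: 125/114816·13/5 + 5103/7360·5/9 + 43/384·1 = 1/2 ✓
b·c²: 125/114816·169/25 + 5103/7360·25/81 + 43/384·1 = 1/3 ✓
b·Ac: 5103/7360·230/1701 + 43/384·28/43 = 1/6 ✓
b·c³: 125/114816·2197/125 + 5103/7360·125/729 + 43/384·1 = 1/4 ✓
b·(c∘Ac): 5103/7360·1150/15309 + 43/384·28/43 = 1/8 ✓
b·Ac²: 5103/7360·598/1701 + 43/384·(-308/215) = 1/12 ✓
b·A²c: 43/384·16/43 = 1/24 ✓; 4 stages ⇒ order 4.

4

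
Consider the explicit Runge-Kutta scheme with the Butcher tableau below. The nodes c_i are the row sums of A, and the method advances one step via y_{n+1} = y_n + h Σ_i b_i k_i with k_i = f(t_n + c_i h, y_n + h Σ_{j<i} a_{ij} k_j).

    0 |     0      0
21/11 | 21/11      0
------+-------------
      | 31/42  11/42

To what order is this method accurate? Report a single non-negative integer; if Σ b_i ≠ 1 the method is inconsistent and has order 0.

2

b = (31/42, 11/42)
c = (0, 21/11)
Σ b_i: 31/42·1 + 11/42·1 = 1 ✓
b·c: 11/42·21/11 = 1/2 ✓; 2 stages ⇒ order 2.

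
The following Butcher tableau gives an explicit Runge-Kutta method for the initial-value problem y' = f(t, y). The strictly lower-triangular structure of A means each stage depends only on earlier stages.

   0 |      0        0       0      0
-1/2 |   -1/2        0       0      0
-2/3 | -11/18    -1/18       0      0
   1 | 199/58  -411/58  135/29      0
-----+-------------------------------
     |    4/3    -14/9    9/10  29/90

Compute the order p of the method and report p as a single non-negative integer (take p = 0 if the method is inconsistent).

4

b = (4/3, -14/9, 9/10, 29/90)
c = (0, -1/2, -2/3, 1)
Ac = (0, 0, 1/36, 51/116)
Σ b_i: 4/3·1 + (-14/9)·1 + 9/10·1 + 29/90·1 = 1 ✓
b·c: (-14/9)·(-1/2) + 9/10·(-2/3) + 29/90·1 = 1/2 ✓
b·c²: (-14/9)·1/4 + 9/10·4/9 + 29/90·1 = 1/3 ✓
b·Ac: 9/10·1/36 + 29/90·51/116 = 1/6 ✓
b·c³: (-14/9)·(-1/8) + 9/10·(-8/27) + 29/90·1 = 1/4 ✓
b·(c∘Ac): 9/10·(-1/54) + 29/90·51/116 = 1/8 ✓
b·Ac²: 9/10·(-1/72) + 29/90·69/232 = 1/12 ✓
b·A²c: 29/90·15/116 = 1/24 ✓; 4 stages ⇒ order 4.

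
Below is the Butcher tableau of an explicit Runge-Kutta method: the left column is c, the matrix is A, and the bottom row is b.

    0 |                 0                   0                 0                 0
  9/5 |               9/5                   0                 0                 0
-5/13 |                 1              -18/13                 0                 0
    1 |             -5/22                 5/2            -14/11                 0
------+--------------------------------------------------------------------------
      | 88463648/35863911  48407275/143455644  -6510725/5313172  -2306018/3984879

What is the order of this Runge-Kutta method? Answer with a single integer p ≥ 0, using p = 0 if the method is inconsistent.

3

b = (88463648/35863911, 48407275/143455644, -6510725/5313172, -2306018/3984879)
c = (0, 9/5, -5/13, 1)
Ac = (0, 0, -162/65, 1427/286)
Σ b_i: 88463648/35863911·1 + 48407275/143455644·1 + (-6510725/5313172)·1 + (-2306018/3984879)·1 = 1 ✓
b·c: 48407275/143455644·9/5 + (-6510725/5313172)·(-5/13) + (-2306018/3984879)·1 = 1/2 ✓
b·c²: 48407275/143455644·81/25 + (-6510725/5313172)·25/169 + (-2306018/3984879)·1 = 1/3 ✓
b·Ac: (-6510725/5313172)·(-162/65) + (-2306018/3984879)·1427/286 = 1/6 ✓
b·c³: 48407275/143455644·729/125 + (-6510725/5313172)·(-125/2197) + (-2306018/3984879)·1 = 755792059/518034270 ≠ 1/4 ⇒ order 3.
b·(c∘Ac): (-6510725/5313172)·162/169 + (-2306018/3984879)·1427/286 = -32373377/7969758 ≠ 1/8
b·Ac²: (-6510725/5313172)·(-1458/325) + (-2306018/3984879)·147079/18590 = 475995161/518034270 ≠ 1/12
b·A²c: (-2306018/3984879)·2268/715 = -12191256/6641465 ≠ 1/24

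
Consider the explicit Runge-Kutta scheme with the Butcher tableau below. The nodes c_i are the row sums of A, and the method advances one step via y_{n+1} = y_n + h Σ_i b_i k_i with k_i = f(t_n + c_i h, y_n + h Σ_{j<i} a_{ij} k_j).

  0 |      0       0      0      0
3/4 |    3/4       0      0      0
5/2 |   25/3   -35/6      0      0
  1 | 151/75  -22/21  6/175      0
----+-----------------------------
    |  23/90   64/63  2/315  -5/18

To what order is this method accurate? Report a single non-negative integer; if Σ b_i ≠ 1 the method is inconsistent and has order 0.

b = (23/90, 64/63, 2/315, -5/18)
c = (0, 3/4, 5/2, 1)
Ac = (0, 0, -35/8, -7/10)
Σ b_i: 23/90·1 + 64/63·1 + 2/315·1 + (-5/18)·1 = 1 ✓
b·c: 64/63·3/4 + 2/315·5/2 + (-5/18)·1 = 1/2 ✓
b·c²: 64/63·9/16 + 2/315·25/4 + (-5/18)·1 = 1/3 ✓
b·Ac: 2/315·(-35/8) + (-5/18)·(-7/10) = 1/6 ✓
b·c³: 64/63·27/64 + 2/315·125/8 + (-5/18)·1 = 1/4 ✓
b·(c∘Ac): 2/315·(-175/16) + (-5/18)·(-7/10) = 1/8 ✓
b·Ac²: 2/315·(-105/32) + (-5/18)·(-3/8) = 1/12 ✓
b·A²c: (-5/18)·(-3/20) = 1/24 ✓; 4 stages ⇒ order 4.

4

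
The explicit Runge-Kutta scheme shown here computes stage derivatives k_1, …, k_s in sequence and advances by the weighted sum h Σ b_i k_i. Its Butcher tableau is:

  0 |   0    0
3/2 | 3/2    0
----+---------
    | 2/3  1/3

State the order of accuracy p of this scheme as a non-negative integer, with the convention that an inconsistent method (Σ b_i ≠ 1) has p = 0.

2

b = (2/3, 1/3)
c = (0, 3/2)
Σ b_i: 2/3·1 + 1/3·1 = 1 ✓
b·c: 1/3·3/2 = 1/2 ✓; 2 stages ⇒ order 2.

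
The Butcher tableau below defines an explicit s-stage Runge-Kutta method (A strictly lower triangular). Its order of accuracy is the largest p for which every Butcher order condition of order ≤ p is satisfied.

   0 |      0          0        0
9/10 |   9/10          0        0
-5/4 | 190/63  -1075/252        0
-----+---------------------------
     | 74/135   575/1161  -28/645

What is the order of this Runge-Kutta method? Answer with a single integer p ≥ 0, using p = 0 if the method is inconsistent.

b = (74/135, 575/1161, -28/645)
c = (0, 9/10, -5/4)
Ac = (0, 0, -215/56)
Σ b_i: 74/135·1 + 575/1161·1 + (-28/645)·1 = 1 ✓
b·c: 575/1161·9/10 + (-28/645)·(-5/4) = 1/2 ✓
b·c²: 575/1161·81/100 + (-28/645)·25/16 = 1/3 ✓
b·Ac: (-28/645)·(-215/56) = 1/6 ✓; 3 stages ⇒ order 3.

3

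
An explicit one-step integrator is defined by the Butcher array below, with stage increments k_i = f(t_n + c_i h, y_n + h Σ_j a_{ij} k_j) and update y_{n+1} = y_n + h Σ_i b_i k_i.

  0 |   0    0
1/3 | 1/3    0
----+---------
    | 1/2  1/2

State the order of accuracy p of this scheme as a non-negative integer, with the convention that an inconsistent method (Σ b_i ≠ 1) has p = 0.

1

b = (1/2, 1/2)
c = (0, 1/3)
Σ b_i: 1/2·1 + 1/2·1 = 1 ✓
b·c: 1/2·1/3 = 1/6 ≠ 1/2 ⇒ order 1.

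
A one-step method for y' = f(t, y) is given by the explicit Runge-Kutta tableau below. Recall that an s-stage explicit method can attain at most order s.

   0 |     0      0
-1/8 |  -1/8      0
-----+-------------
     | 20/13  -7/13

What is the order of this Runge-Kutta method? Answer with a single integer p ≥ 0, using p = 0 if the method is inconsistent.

b = (20/13, -7/13)
c = (0, -1/8)
Σ b_i: 20/13·1 + (-7/13)·1 = 1 ✓
b·c: (-7/13)·(-1/8) = 7/104 ≠ 1/2 ⇒ order 1.

1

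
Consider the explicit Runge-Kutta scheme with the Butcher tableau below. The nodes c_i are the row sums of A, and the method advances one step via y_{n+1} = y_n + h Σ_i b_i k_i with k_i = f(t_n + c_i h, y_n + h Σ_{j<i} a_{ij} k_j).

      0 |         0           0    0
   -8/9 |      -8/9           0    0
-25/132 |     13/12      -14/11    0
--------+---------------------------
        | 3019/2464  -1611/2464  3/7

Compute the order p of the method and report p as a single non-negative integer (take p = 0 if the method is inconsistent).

2

b = (3019/2464, -1611/2464, 3/7)
c = (0, -8/9, -25/132)
Ac = (0, 0, 112/99)
Σ b_i: 3019/2464·1 + (-1611/2464)·1 + 3/7·1 = 1 ✓
b·c: (-1611/2464)·(-8/9) + 3/7·(-25/132) = 1/2 ✓
b·c²: (-1611/2464)·64/81 + 3/7·625/17424 = -61133/121968 ≠ 1/3 ⇒ order 2.
b·Ac: 3/7·112/99 = 16/33 ≠ 1/6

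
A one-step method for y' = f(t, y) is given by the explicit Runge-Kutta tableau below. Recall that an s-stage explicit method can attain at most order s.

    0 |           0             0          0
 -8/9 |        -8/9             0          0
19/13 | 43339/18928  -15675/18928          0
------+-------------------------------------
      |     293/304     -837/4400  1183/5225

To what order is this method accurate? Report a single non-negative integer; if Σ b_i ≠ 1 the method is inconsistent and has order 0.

3

b = (293/304, -837/4400, 1183/5225)
c = (0, -8/9, 19/13)
Ac = (0, 0, 5225/7098)
Σ b_i: 293/304·1 + (-837/4400)·1 + 1183/5225·1 = 1 ✓
b·c: (-837/4400)·(-8/9) + 1183/5225·19/13 = 1/2 ✓
b·c²: (-837/4400)·64/81 + 1183/5225·361/169 = 1/3 ✓
b·Ac: 1183/5225·5225/7098 = 1/6 ✓; 3 stages ⇒ order 3.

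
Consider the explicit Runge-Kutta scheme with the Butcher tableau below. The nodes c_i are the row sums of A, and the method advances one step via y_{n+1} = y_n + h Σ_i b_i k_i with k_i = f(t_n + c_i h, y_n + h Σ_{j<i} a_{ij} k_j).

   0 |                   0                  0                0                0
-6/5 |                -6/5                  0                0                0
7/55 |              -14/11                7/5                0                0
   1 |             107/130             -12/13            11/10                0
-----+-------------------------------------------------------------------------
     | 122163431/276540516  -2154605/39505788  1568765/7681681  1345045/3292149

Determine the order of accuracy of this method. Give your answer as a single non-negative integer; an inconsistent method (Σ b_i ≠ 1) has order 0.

3

b = (122163431/276540516, -2154605/39505788, 1568765/7681681, 1345045/3292149)
c = (0, -6/5, 7/55, 1)
Ac = (0, 0, -42/25, 811/650)
Σ b_i: 122163431/276540516·1 + (-2154605/39505788)·1 + 1568765/7681681·1 + 1345045/3292149·1 = 1 ✓
b·c: (-2154605/39505788)·(-6/5) + 1568765/7681681·7/55 + 1345045/3292149·1 = 1/2 ✓
b·c²: (-2154605/39505788)·36/25 + 1568765/7681681·49/3025 + 1345045/3292149·1 = 1/3 ✓
b·Ac: 1568765/7681681·(-42/25) + 1345045/3292149·811/650 = 1/6 ✓
b·c³: (-2154605/39505788)·(-216/125) + 1568765/7681681·343/166375 + 1345045/3292149·1 = 455590904/905340975 ≠ 1/4 ⇒ order 3.
b·(c∘Ac): 1568765/7681681·(-294/1375) + 1345045/3292149·811/650 = 76722319/164607450 ≠ 1/8
b·Ac²: 1568765/7681681·252/125 + 1345045/3292149·(-46883/35750) = -32096113/258668850 ≠ 1/12
b·A²c: 1345045/3292149·(-231/125) = -2959099/3919225 ≠ 1/24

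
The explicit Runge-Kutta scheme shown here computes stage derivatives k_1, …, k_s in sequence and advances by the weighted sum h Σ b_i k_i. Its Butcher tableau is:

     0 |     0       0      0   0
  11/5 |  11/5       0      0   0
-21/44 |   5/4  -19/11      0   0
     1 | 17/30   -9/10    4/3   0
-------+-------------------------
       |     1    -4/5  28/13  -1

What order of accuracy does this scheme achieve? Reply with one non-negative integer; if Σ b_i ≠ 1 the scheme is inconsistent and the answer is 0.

0

b = (1, -4/5, 28/13, -1)
c = (0, 11/5, -21/44, 1)
Ac = (0, 0, -19/5, -1439/550)
Σ b_i: 1·1 + (-4/5)·1 + 28/13·1 + (-1)·1 = 88/65 ≠ 1 ⇒ order 0.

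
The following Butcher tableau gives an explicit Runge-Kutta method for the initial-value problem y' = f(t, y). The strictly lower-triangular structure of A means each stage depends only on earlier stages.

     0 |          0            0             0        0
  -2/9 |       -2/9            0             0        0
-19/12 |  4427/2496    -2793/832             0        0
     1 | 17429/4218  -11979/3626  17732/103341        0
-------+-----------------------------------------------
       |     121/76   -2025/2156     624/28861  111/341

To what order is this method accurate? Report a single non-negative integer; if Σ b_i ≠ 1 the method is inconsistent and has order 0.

b = (121/76, -2025/2156, 624/28861, 111/341)
c = (0, -2/9, -19/12, 1)
Ac = (0, 0, 931/1248, 154/333)
Σ b_i: 121/76·1 + (-2025/2156)·1 + 624/28861·1 + 111/341·1 = 1 ✓
b·c: (-2025/2156)·(-2/9) + 624/28861·(-19/12) + 111/341·1 = 1/2 ✓
b·c²: (-2025/2156)·4/81 + 624/28861·361/144 + 111/341·1 = 1/3 ✓
b·Ac: 624/28861·931/1248 + 111/341·154/333 = 1/6 ✓
b·c³: (-2025/2156)·(-8/729) + 624/28861·(-6859/1728) + 111/341·1 = 1/4 ✓
b·(c∘Ac): 624/28861·(-17689/14976) + 111/341·154/333 = 1/8 ✓
b·Ac²: 624/28861·(-931/5616) + 111/341·1067/3996 = 1/12 ✓
b·A²c: 111/341·341/2664 = 1/24 ✓; 4 stages ⇒ order 4.

4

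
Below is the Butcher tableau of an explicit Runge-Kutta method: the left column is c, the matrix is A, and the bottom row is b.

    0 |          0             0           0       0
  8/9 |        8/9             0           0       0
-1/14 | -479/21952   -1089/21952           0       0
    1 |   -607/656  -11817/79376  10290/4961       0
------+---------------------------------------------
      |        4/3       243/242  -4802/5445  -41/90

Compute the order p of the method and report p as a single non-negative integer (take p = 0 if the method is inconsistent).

b = (4/3, 243/242, -4802/5445, -41/90)
c = (0, 8/9, -1/14, 1)
Ac = (0, 0, -121/2744, -23/82)
Σ b_i: 4/3·1 + 243/242·1 + (-4802/5445)·1 + (-41/90)·1 = 1 ✓
b·c: 243/242·8/9 + (-4802/5445)·(-1/14) + (-41/90)·1 = 1/2 ✓
b·c²: 243/242·64/81 + (-4802/5445)·1/196 + (-41/90)·1 = 1/3 ✓
b·Ac: (-4802/5445)·(-121/2744) + (-41/90)·(-23/82) = 1/6 ✓
b·c³: 243/242·512/729 + (-4802/5445)·(-1/2744) + (-41/90)·1 = 1/4 ✓
b·(c∘Ac): (-4802/5445)·121/38416 + (-41/90)·(-23/82) = 1/8 ✓
b·Ac²: (-4802/5445)·(-121/3087) + (-41/90)·(-79/738) = 1/12 ✓
b·A²c: (-41/90)·(-15/164) = 1/24 ✓; 4 stages ⇒ order 4.

4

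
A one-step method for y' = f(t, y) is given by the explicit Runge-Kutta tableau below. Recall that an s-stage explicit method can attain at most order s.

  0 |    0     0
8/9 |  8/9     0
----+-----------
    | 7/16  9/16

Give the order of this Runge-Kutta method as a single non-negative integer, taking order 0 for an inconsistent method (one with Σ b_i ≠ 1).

2

b = (7/16, 9/16)
c = (0, 8/9)
Σ b_i: 7/16·1 + 9/16·1 = 1 ✓
b·c: 9/16·8/9 = 1/2 ✓; 2 stages ⇒ order 2.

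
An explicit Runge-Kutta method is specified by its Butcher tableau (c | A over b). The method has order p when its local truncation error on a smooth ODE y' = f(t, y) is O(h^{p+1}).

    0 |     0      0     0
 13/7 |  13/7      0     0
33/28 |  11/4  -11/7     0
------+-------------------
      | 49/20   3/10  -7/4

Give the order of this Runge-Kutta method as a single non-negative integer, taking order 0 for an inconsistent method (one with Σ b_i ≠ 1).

1

b = (49/20, 3/10, -7/4)
c = (0, 13/7, 33/28)
Ac = (0, 0, -143/49)
Σ b_i: 49/20·1 + 3/10·1 + (-7/4)·1 = 1 ✓
b·c: 3/10·13/7 + (-7/4)·33/28 = -843/560 ≠ 1/2 ⇒ order 1.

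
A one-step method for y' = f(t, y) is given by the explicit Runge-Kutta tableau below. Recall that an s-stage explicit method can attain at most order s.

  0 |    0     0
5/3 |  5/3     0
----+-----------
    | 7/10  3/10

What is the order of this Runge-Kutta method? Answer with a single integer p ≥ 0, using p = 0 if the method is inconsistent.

b = (7/10, 3/10)
c = (0, 5/3)
Σ b_i: 7/10·1 + 3/10·1 = 1 ✓
b·c: 3/10·5/3 = 1/2 ✓; 2 stages ⇒ order 2.

2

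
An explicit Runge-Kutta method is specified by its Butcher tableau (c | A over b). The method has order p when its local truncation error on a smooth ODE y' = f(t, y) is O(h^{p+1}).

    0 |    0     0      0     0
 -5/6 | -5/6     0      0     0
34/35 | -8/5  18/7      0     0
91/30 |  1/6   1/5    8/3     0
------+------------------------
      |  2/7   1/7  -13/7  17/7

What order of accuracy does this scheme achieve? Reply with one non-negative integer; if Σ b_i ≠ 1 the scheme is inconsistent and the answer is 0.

b = (2/7, 1/7, -13/7, 17/7)
c = (0, -5/6, 34/35, 91/30)
Ac = (0, 0, -15/7, 509/210)
Σ b_i: 2/7·1 + 1/7·1 + (-13/7)·1 + 17/7·1 = 1 ✓
b·c: 1/7·(-5/6) + (-13/7)·34/35 + 17/7·91/30 = 4001/735 ≠ 1/2 ⇒ order 1.

1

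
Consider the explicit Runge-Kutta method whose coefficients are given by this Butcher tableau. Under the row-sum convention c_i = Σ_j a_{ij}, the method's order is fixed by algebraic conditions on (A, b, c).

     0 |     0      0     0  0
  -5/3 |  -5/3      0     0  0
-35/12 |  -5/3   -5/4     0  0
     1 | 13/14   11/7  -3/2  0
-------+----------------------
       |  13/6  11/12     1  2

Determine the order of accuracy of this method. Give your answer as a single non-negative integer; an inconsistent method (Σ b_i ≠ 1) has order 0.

0

b = (13/6, 11/12, 1, 2)
c = (0, -5/3, -35/12, 1)
Ac = (0, 0, 25/12, 295/168)
Σ b_i: 13/6·1 + 11/12·1 + 1·1 + 2·1 = 73/12 ≠ 1 ⇒ order 0.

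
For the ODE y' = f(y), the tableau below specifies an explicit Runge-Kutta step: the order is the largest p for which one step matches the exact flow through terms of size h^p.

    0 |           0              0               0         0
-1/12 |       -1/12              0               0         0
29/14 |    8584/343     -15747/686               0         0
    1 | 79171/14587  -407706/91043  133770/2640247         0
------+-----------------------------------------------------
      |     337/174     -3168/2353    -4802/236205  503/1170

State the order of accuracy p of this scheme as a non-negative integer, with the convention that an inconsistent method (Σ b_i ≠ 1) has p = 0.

b = (337/174, -3168/2353, -4802/236205, 503/1170)
c = (0, -1/12, 29/14, 1)
Ac = (0, 0, 5249/2744, 481/1006)
Σ b_i: 337/174·1 + (-3168/2353)·1 + (-4802/236205)·1 + 503/1170·1 = 1 ✓
b·c: (-3168/2353)·(-1/12) + (-4802/236205)·29/14 + 503/1170·1 = 1/2 ✓
b·c²: (-3168/2353)·1/144 + (-4802/236205)·841/196 + 503/1170·1 = 1/3 ✓
b·Ac: (-4802/236205)·5249/2744 + 503/1170·481/1006 = 1/6 ✓
b·c³: (-3168/2353)·(-1/1728) + (-4802/236205)·24389/2744 + 503/1170·1 = 1/4 ✓
b·(c∘Ac): (-4802/236205)·152221/38416 + 503/1170·481/1006 = 1/8 ✓
b·Ac²: (-4802/236205)·(-5249/32928) + 503/1170·2249/12072 = 1/12 ✓
b·A²c: 503/1170·195/2012 = 1/24 ✓; 4 stages ⇒ order 4.

4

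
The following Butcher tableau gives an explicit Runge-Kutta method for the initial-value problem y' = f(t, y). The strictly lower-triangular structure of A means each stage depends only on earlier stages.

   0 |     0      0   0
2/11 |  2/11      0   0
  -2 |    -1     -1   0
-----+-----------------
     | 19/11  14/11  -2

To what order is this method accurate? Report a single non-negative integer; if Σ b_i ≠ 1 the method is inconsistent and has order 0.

b = (19/11, 14/11, -2)
c = (0, 2/11, -2)
Ac = (0, 0, -2/11)
Σ b_i: 19/11·1 + 14/11·1 + (-2)·1 = 1 ✓
b·c: 14/11·2/11 + (-2)·(-2) = 512/121 ≠ 1/2 ⇒ order 1.

1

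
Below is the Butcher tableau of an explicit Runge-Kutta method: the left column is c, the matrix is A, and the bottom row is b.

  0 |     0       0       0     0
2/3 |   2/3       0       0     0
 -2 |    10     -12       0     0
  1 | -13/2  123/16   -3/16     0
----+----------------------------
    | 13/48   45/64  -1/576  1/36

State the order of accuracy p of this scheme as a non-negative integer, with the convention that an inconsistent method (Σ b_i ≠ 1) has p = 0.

b = (13/48, 45/64, -1/576, 1/36)
c = (0, 2/3, -2, 1)
Ac = (0, 0, -8, 11/2)
Σ b_i: 13/48·1 + 45/64·1 + (-1/576)·1 + 1/36·1 = 1 ✓
b·c: 45/64·2/3 + (-1/576)·(-2) + 1/36·1 = 1/2 ✓
b·c²: 45/64·4/9 + (-1/576)·4 + 1/36·1 = 1/3 ✓
b·Ac: (-1/576)·(-8) + 1/36·11/2 = 1/6 ✓
b·c³: 45/64·8/27 + (-1/576)·(-8) + 1/36·1 = 1/4 ✓
b·(c∘Ac): (-1/576)·16 + 1/36·11/2 = 1/8 ✓
b·Ac²: (-1/576)·(-16/3) + 1/36·8/3 = 1/12 ✓
b·A²c: 1/36·3/2 = 1/24 ✓; 4 stages ⇒ order 4.

4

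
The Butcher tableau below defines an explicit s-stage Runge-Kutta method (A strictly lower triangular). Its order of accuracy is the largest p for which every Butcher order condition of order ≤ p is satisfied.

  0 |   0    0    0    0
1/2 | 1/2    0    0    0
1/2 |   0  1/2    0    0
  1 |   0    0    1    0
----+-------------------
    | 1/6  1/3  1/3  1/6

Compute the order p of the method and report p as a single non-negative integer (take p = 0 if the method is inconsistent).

4

b = (1/6, 1/3, 1/3, 1/6)
c = (0, 1/2, 1/2, 1)
Ac = (0, 0, 1/4, 1/2)
Σ b_i: 1/6·1 + 1/3·1 + 1/3·1 + 1/6·1 = 1 ✓
b·c: 1/3·1/2 + 1/3·1/2 + 1/6·1 = 1/2 ✓
b·c²: 1/3·1/4 + 1/3·1/4 + 1/6·1 = 1/3 ✓
b·Ac: 1/3·1/4 + 1/6·1/2 = 1/6 ✓
b·c³: 1/3·1/8 + 1/3·1/8 + 1/6·1 = 1/4 ✓
b·(c∘Ac): 1/3·1/8 + 1/6·1/2 = 1/8 ✓
b·Ac²: 1/3·1/8 + 1/6·1/4 = 1/12 ✓
b·A²c: 1/6·1/4 = 1/24 ✓; 4 stages ⇒ order 4.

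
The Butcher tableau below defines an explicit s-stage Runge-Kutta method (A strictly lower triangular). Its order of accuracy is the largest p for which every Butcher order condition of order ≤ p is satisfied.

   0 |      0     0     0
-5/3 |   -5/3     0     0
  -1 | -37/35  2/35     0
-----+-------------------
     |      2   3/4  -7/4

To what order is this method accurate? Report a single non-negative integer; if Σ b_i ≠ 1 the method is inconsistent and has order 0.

b = (2, 3/4, -7/4)
c = (0, -5/3, -1)
Ac = (0, 0, -2/21)
Σ b_i: 2·1 + 3/4·1 + (-7/4)·1 = 1 ✓
b·c: 3/4·(-5/3) + (-7/4)·(-1) = 1/2 ✓
b·c²: 3/4·25/9 + (-7/4)·1 = 1/3 ✓
b·Ac: (-7/4)·(-2/21) = 1/6 ✓; 3 stages ⇒ order 3.

3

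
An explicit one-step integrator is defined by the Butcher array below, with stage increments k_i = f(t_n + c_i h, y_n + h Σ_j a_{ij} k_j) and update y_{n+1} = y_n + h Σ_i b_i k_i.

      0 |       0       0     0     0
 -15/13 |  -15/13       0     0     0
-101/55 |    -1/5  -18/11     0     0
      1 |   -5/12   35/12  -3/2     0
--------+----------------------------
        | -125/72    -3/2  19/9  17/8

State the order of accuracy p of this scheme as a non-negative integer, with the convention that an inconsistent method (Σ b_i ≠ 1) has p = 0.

b = (-125/72, -3/2, 19/9, 17/8)
c = (0, -15/13, -101/55, 1)
Ac = (0, 0, 270/143, -1747/2860)
Σ b_i: (-125/72)·1 + (-3/2)·1 + 19/9·1 + 17/8·1 = 1 ✓
b·c: (-3/2)·(-15/13) + 19/9·(-101/55) + 17/8·1 = -1081/51480 ≠ 1/2 ⇒ order 1.

1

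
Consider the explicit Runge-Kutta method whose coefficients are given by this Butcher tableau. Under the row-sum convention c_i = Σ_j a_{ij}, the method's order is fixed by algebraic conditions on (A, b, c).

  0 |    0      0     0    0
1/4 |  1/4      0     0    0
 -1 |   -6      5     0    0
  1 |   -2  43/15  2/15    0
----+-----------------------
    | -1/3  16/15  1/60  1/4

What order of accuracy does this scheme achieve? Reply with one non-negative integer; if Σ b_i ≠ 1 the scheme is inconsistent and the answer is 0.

4

b = (-1/3, 16/15, 1/60, 1/4)
c = (0, 1/4, -1, 1)
Ac = (0, 0, 5/4, 7/12)
Σ b_i: (-1/3)·1 + 16/15·1 + 1/60·1 + 1/4·1 = 1 ✓
b·c: 16/15·1/4 + 1/60·(-1) + 1/4·1 = 1/2 ✓
b·c²: 16/15·1/16 + 1/60·1 + 1/4·1 = 1/3 ✓
b·Ac: 1/60·5/4 + 1/4·7/12 = 1/6 ✓
b·c³: 16/15·1/64 + 1/60·(-1) + 1/4·1 = 1/4 ✓
b·(c∘Ac): 1/60·(-5/4) + 1/4·7/12 = 1/8 ✓
b·Ac²: 1/60·5/16 + 1/4·5/16 = 1/12 ✓
b·A²c: 1/4·1/6 = 1/24 ✓; 4 stages ⇒ order 4.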